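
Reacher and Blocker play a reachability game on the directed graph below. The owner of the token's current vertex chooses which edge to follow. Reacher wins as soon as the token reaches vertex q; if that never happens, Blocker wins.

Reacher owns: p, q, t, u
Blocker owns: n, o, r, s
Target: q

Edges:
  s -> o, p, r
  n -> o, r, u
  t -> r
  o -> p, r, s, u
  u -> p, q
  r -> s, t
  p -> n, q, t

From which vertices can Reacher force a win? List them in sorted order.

A0 = {q}
A1: add {p, u} — p (Reacher) has p→q; u (Reacher) has u→q.
A2 = A1; e.g. n (Blocker) can still go to o. Fixed point.
Reacher's winning region = {p, q, u}.

p, q, u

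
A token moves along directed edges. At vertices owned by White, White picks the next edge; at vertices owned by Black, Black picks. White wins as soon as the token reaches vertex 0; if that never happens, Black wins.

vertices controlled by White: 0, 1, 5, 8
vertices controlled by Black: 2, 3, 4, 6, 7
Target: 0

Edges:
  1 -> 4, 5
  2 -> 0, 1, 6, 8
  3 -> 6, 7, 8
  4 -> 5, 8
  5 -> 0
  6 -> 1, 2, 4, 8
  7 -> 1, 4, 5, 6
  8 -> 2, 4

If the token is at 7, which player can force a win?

A0 = {0}
A1: add {5} — 5 (White) has 5→0.
A2: add {1} — 1 (White) has 1→5.
A3 = A2; e.g. 2 (Black) can still go to 6. Fixed point.
7 never enters the attractor, so Black can avoid the target forever.

Black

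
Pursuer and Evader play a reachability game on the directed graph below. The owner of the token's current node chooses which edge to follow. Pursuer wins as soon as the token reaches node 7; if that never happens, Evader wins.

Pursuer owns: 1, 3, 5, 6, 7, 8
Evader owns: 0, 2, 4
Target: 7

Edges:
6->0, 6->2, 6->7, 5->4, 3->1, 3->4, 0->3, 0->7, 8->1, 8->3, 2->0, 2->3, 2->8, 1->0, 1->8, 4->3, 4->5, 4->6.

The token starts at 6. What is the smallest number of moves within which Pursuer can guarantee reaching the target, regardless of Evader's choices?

1

A0 = {7}
A1: add {6} — 6 (Pursuer) has 6→7.
A2 = A1; e.g. 0 (Evader) can still go to 3. Fixed point.
6 enters the attractor at level 1, so Pursuer can force the target in 1 move from there.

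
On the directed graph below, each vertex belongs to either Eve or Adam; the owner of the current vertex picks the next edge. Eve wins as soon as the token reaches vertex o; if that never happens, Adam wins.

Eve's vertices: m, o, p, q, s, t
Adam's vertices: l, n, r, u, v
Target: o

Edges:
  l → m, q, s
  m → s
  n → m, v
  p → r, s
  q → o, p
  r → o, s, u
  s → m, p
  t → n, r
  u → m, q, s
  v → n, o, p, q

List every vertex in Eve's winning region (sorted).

A0 = {o}
A1: add {q} — q (Eve) has q→o.
A2 = A1; e.g. l (Adam) can still go to m. Fixed point.
Eve's winning region = {o, q}.

o, q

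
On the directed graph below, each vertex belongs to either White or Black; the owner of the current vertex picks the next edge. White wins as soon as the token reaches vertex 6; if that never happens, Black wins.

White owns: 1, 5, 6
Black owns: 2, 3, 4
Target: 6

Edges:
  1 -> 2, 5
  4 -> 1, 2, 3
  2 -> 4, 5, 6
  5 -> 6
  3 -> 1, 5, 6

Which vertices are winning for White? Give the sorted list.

1, 3, 5, 6

A0 = {6}
A1: add {5} — 5 (White) has 5→6.
A2: add {1} — 1 (White) has 1→5.
A3: add {3} — 3 (Black): all of {1, 5, 6} already in.
A4 = A3; e.g. 2 (Black) can still go to 4. Fixed point.
White's winning region = {1, 3, 5, 6}.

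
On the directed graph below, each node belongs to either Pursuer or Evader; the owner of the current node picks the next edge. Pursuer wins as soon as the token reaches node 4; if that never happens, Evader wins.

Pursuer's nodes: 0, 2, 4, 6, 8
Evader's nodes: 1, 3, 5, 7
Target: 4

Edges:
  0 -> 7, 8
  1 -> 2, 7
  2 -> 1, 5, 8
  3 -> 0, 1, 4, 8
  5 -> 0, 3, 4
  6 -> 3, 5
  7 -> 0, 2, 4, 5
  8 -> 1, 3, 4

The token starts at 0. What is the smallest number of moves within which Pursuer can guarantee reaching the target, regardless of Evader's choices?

A0 = {4}
A1: add {8} — 8 (Pursuer) has 8→4.
A2: add {0, 2} — 0 (Pursuer) has 0→8; 2 (Pursuer) has 2→8.
A3 = A2; e.g. 1 (Evader) can still go to 7. Fixed point.
0 enters the attractor at level 2, so Pursuer can force the target in 2 moves from there.

2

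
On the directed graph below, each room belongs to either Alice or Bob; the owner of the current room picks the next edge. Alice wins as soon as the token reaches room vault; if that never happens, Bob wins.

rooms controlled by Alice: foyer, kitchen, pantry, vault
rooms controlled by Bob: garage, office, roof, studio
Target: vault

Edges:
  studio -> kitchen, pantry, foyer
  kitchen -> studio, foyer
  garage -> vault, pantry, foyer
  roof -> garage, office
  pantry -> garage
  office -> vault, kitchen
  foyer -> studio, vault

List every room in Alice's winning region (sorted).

foyer, kitchen, office, vault

A0 = {vault}
A1: add {foyer} — foyer (Alice) has foyer→vault.
A2: add {kitchen} — kitchen (Alice) has kitchen→foyer.
A3: add {office} — office (Bob): all of {vault, kitchen} already in.
A4 = A3; e.g. studio (Bob) can still go to pantry. Fixed point.
Alice's winning region = {foyer, kitchen, office, vault}.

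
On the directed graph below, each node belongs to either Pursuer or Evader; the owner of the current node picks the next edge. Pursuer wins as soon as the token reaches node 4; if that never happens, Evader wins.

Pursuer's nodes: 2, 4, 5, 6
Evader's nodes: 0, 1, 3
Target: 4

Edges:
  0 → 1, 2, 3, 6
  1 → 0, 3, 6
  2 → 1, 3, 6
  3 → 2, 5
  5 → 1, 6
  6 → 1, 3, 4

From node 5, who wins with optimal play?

A0 = {4}
A1: add {6} — 6 (Pursuer) has 6→4.
A2: add {2, 5} — 2 (Pursuer) has 2→6; 5 (Pursuer) has 5→6.
5 ∈ A2, so Pursuer can force the target.

Pursuer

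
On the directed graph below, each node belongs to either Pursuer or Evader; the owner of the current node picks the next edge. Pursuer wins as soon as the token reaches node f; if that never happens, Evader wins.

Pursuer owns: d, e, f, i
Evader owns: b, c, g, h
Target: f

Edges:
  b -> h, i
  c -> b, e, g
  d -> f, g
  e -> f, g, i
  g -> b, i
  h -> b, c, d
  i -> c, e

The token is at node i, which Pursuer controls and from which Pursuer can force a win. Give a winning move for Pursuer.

e

A0 = {f}
A1: add {d, e} — d (Pursuer) has d→f; e (Pursuer) has e→f.
A2: add {i} — i (Pursuer) has i→e.
A3 = A2; e.g. b (Evader) can still go to h. Fixed point.
From i, successor e is in the attractor (rank 1); the other successor c is not.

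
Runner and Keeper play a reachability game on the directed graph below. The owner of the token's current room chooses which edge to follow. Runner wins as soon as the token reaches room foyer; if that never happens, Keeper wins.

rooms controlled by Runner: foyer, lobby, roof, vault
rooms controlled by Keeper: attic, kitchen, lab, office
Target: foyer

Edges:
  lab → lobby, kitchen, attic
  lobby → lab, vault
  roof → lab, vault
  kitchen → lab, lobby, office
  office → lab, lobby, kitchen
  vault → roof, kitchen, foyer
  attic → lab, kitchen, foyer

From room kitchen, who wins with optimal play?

Keeper

A0 = {foyer}
A1: add {vault} — vault (Runner) has vault→foyer.
A2: add {lobby, roof} — lobby (Runner) has lobby→vault; roof (Runner) has roof→vault.
A3 = A2; e.g. lab (Keeper) can still go to kitchen. Fixed point.
kitchen never enters the attractor, so Keeper can avoid the target forever.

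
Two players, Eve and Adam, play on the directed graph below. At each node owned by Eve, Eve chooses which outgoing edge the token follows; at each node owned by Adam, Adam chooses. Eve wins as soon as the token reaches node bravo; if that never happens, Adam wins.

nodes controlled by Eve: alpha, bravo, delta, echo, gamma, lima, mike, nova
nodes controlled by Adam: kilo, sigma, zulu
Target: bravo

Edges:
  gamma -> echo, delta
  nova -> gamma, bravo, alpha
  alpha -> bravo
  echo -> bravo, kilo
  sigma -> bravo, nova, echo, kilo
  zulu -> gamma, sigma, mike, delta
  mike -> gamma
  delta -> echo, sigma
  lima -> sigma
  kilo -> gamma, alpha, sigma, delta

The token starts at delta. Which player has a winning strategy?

Eve

A0 = {bravo}
A1: add {alpha, echo, nova} — nova (Eve) has nova→bravo; alpha (Eve) has alpha→bravo; echo (Eve) has echo→bravo.
A2: add {delta, gamma} — gamma (Eve) has gamma→echo; delta (Eve) has delta→echo.
delta ∈ A2, so Eve can force the target.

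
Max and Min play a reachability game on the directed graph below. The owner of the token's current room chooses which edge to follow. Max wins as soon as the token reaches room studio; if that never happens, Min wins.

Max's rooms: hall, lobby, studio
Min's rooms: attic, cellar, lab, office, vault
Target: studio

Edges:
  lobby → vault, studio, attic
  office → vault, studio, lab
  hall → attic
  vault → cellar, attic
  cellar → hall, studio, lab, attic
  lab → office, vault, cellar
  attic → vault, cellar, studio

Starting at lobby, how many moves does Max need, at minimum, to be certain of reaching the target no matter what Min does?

A0 = {studio}
A1: add {lobby} — lobby (Max) has lobby→studio.
A2 = A1; e.g. office (Min) can still go to vault. Fixed point.
lobby enters the attractor at level 1, so Max can force the target in 1 move from there.

1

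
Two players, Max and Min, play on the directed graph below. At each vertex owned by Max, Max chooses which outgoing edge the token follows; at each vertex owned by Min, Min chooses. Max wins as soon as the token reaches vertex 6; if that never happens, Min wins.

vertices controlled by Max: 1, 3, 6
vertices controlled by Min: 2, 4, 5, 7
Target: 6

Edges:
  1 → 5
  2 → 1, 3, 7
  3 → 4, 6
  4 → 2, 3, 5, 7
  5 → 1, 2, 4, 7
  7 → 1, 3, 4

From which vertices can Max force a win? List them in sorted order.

3, 6

A0 = {6}
A1: add {3} — 3 (Max) has 3→6.
A2 = A1; e.g. 1 (Max) has no edge into A1. Fixed point.
Max's winning region = {3, 6}.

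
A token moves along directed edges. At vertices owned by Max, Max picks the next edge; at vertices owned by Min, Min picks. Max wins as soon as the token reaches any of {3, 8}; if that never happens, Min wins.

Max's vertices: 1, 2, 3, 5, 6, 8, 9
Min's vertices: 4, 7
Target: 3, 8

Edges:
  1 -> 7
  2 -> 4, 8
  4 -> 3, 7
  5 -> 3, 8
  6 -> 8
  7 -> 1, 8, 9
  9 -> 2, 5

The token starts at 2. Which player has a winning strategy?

Max

A0 = {3, 8}
A1: add {2, 5, 6} — 2 (Max) has 2→8; 5 (Max) has 5→3; 6 (Max) has 6→8.
2 ∈ A1, so Max can force the target.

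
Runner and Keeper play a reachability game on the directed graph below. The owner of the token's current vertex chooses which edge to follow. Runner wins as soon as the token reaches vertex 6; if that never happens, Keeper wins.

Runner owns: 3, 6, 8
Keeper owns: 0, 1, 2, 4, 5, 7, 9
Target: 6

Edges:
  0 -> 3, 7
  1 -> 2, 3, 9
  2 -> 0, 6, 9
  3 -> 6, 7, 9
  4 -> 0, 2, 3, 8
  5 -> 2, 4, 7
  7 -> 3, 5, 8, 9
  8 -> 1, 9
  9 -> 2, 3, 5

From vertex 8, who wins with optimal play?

Keeper

A0 = {6}
A1: add {3} — 3 (Runner) has 3→6.
A2 = A1; e.g. 0 (Keeper) can still go to 7. Fixed point.
8 never enters the attractor, so Keeper can avoid the target forever.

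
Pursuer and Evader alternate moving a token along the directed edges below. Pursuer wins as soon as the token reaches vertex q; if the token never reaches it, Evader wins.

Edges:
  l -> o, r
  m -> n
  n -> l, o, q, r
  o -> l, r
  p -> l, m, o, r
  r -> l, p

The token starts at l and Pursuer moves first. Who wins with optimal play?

Evader

Track states (vertex, player-to-move).
A0 = {(q,Pursuer), (q,Evader)}
A1: add {(n,Pursuer)}.
A2: add {(m,Evader)}.
A3: add {(p,Pursuer)}.
A4 = A3; e.g. (l,Pursuer) stays out. (l,Pursuer) never enters ⇒ Evader avoids the target.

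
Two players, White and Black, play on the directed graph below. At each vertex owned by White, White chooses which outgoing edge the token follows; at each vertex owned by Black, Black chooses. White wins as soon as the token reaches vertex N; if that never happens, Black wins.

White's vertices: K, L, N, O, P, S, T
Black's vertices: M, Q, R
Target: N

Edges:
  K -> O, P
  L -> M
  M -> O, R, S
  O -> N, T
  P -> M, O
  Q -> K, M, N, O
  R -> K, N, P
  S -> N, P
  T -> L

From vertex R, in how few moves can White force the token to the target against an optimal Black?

A0 = {N}
A1: add {O, S} — O (White) has O→N; S (White) has S→N.
A2: add {K, P} — K (White) has K→O; P (White) has P→O.
A3: add {R} — R (Black): all of {K, N, P} already in.
R enters the attractor at level 3, so White can force the target in 3 moves from there.

3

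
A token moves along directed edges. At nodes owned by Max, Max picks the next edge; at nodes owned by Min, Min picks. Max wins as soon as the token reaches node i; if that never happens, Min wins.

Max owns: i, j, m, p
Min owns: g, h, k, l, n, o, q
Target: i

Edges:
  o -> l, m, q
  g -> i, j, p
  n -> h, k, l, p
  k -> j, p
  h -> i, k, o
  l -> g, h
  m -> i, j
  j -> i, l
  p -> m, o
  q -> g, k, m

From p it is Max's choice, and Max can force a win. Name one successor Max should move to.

A0 = {i}
A1: add {j, m} — j (Max) has j→i; m (Max) has m→i.
A2: add {p} — p (Max) has p→m.
A3: add {g, k} — g (Min): all of {i, j, p} already in; k (Min): all of {j, p} already in.
A4: add {q} — q (Min): all of {g, k, m} already in.
A5 = A4; e.g. h (Min) can still go to o. Fixed point.
From p, successor m is in the attractor (rank 1); the other successor o is not.

m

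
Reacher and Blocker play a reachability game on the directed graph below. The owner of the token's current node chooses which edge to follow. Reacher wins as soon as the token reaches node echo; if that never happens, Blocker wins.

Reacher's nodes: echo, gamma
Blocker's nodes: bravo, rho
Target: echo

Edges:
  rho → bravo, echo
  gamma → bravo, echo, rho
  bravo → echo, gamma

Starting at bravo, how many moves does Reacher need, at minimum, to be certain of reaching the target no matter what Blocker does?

A0 = {echo}
A1: add {gamma} — gamma (Reacher) has gamma→echo.
A2: add {bravo} — bravo (Blocker): all of {echo, gamma} already in.
bravo enters the attractor at level 2, so Reacher can force the target in 2 moves from there.

2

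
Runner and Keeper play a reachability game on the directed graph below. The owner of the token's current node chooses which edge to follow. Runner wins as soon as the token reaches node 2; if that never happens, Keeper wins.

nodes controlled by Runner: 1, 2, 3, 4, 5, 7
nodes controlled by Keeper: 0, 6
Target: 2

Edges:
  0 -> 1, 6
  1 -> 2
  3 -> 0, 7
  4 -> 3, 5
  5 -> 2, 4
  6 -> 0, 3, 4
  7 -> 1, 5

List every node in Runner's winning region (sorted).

1, 2, 3, 4, 5, 7

A0 = {2}
A1: add {1, 5} — 1 (Runner) has 1→2; 5 (Runner) has 5→2.
A2: add {4, 7} — 4 (Runner) has 4→5; 7 (Runner) has 7→1.
A3: add {3} — 3 (Runner) has 3→7.
A4 = A3; e.g. 0 (Keeper) can still go to 6. Fixed point.
Runner's winning region = {1, 2, 3, 4, 5, 7}.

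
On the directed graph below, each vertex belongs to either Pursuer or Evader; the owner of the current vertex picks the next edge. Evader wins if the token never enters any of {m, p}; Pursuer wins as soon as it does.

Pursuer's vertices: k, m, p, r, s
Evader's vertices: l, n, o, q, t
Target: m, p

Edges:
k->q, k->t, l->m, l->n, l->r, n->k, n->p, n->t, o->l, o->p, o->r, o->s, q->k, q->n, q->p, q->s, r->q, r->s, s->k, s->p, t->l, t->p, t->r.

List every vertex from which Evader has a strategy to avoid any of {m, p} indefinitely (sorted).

A0 = {m, p}
A1: add {s} — s (Pursuer) has s→p.
A2: add {r} — r (Pursuer) has r→s.
A3 = A2; e.g. k (Pursuer) has no edge into A2. Fixed point.
Pursuer's attractor = {m, p, r, s}; Evader avoids the target exactly from the complement.

k, l, n, o, q, t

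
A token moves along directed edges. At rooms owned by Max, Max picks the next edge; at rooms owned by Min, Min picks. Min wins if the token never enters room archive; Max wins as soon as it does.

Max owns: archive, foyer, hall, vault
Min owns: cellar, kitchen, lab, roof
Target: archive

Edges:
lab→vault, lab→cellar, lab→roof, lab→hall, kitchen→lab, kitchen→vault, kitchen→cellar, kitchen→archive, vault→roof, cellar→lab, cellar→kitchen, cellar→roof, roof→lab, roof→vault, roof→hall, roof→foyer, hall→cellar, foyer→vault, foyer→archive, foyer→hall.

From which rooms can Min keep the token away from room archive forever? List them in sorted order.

A0 = {archive}
A1: add {foyer} — foyer (Max) has foyer→archive.
A2 = A1; e.g. lab (Min) can still go to vault. Fixed point.
Max's attractor = {archive, foyer}; Min avoids the target exactly from the complement.

cellar, hall, kitchen, lab, roof, vault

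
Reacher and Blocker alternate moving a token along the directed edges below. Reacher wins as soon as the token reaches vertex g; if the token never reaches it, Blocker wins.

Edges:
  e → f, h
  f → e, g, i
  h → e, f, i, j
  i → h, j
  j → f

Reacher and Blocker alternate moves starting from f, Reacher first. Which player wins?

Track states (vertex, player-to-move).
A0 = {(g,Reacher), (g,Blocker)}
A1: add {(f,Reacher)}.
(f,Reacher) ∈ A1 ⇒ Reacher forces the target.

Reacher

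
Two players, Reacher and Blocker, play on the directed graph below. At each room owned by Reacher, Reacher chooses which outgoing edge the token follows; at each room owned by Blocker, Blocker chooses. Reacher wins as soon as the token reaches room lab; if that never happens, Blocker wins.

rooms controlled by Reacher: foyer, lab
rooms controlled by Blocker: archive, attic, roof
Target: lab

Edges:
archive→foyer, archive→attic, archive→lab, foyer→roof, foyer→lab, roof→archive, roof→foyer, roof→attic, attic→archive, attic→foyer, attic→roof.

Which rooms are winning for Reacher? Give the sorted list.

foyer, lab

A0 = {lab}
A1: add {foyer} — foyer (Reacher) has foyer→lab.
A2 = A1; e.g. archive (Blocker) can still go to attic. Fixed point.
Reacher's winning region = {foyer, lab}.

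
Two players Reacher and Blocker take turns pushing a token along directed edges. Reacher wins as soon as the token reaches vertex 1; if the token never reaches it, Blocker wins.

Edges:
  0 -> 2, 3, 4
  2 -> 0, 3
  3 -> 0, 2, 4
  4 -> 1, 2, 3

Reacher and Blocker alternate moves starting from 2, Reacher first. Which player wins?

Blocker

Track states (vertex, player-to-move).
A0 = {(1,Reacher), (1,Blocker)}
A1: add {(4,Reacher)}.
A2 = A1; e.g. (0,Reacher) stays out. (2,Reacher) never enters ⇒ Blocker avoids the target.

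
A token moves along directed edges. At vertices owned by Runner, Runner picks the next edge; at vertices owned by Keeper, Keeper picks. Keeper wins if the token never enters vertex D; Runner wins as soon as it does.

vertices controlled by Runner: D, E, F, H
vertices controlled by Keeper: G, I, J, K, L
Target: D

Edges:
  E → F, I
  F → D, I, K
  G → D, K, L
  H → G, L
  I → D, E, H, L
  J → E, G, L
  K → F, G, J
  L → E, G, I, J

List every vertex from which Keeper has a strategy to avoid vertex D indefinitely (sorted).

A0 = {D}
A1: add {F} — F (Runner) has F→D.
A2: add {E} — E (Runner) has E→F.
A3 = A2; e.g. G (Keeper) can still go to K. Fixed point.
Runner's attractor = {D, E, F}; Keeper avoids the target exactly from the complement.

G, H, I, J, K, L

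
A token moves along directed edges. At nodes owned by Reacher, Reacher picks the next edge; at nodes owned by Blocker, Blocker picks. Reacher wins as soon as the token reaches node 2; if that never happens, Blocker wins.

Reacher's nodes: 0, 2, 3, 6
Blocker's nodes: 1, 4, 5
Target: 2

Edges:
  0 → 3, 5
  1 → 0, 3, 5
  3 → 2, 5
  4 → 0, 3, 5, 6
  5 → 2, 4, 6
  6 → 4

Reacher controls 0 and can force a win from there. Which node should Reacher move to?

3

A0 = {2}
A1: add {3} — 3 (Reacher) has 3→2.
A2: add {0} — 0 (Reacher) has 0→3.
A3 = A2; e.g. 1 (Blocker) can still go to 5. Fixed point.
From 0, successor 3 is in the attractor (rank 1); the other successor 5 is not.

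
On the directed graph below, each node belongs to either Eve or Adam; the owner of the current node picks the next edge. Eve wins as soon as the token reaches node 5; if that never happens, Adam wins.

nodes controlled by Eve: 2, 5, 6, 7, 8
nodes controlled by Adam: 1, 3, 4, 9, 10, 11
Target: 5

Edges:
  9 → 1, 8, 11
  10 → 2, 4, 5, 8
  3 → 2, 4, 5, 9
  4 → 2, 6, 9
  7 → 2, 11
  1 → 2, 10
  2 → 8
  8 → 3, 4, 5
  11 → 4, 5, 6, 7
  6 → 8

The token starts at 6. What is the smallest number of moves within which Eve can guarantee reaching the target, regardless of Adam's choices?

A0 = {5}
A1: add {8} — 8 (Eve) has 8→5.
A2: add {2, 6} — 2 (Eve) has 2→8; 6 (Eve) has 6→8.
6 enters the attractor at level 2, so Eve can force the target in 2 moves from there.

2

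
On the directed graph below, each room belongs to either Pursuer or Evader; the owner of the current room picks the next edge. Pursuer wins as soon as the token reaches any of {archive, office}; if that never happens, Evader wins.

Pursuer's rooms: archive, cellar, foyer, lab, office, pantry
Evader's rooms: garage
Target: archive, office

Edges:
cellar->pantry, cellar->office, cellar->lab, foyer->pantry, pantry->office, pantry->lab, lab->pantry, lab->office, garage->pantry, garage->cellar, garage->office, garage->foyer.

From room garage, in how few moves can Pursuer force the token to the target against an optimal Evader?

A0 = {archive, office}
A1: add {cellar, lab, pantry} — pantry (Pursuer) has pantry→office; cellar (Pursuer) has cellar→office; lab (Pursuer) has lab→office.
A2: add {foyer} — foyer (Pursuer) has foyer→pantry.
A3: add {garage} — garage (Evader): all of {pantry, cellar, office, foyer} already in.
A3 = all vertices. Fixed point.
garage enters the attractor at level 3, so Pursuer can force the target in 3 moves from there.

3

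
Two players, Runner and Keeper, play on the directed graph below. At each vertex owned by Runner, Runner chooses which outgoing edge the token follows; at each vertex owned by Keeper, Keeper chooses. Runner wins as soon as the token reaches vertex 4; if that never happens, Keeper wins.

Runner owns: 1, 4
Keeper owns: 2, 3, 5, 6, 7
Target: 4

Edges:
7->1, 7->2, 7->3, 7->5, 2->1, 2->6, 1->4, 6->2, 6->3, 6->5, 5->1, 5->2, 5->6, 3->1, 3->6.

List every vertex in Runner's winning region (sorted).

1, 4

A0 = {4}
A1: add {1} — 1 (Runner) has 1→4.
A2 = A1; e.g. 2 (Keeper) can still go to 6. Fixed point.
Runner's winning region = {1, 4}.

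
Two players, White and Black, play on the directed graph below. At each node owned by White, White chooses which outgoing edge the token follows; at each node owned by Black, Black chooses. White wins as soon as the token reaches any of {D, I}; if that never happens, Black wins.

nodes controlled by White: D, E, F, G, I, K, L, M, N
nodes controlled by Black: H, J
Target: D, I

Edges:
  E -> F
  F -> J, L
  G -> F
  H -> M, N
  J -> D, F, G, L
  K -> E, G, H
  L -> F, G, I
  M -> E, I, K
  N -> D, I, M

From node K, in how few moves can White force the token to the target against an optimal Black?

A0 = {D, I}
A1: add {L, M, N} — L (White) has L→I; M (White) has M→I; N (White) has N→D.
A2: add {F, H} — F (White) has F→L; H (Black): all of {M, N} already in.
A3: add {E, G, K} — E (White) has E→F; G (White) has G→F; K (White) has K→H.
K enters the attractor at level 3, so White can force the target in 3 moves from there.

3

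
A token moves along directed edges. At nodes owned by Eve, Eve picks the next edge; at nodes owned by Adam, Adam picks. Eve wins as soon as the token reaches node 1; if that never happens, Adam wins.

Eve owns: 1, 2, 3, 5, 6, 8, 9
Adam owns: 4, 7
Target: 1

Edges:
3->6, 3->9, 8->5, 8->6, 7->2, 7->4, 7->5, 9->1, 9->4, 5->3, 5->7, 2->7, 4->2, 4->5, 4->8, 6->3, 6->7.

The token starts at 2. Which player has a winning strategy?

Adam

A0 = {1}
A1: add {9} — 9 (Eve) has 9→1.
A2: add {3} — 3 (Eve) has 3→9.
A3: add {5, 6} — 5 (Eve) has 5→3; 6 (Eve) has 6→3.
A4: add {8} — 8 (Eve) has 8→5.
A5 = A4; e.g. 2 (Eve) has no edge into A4. Fixed point.
2 never enters the attractor, so Adam can avoid the target forever.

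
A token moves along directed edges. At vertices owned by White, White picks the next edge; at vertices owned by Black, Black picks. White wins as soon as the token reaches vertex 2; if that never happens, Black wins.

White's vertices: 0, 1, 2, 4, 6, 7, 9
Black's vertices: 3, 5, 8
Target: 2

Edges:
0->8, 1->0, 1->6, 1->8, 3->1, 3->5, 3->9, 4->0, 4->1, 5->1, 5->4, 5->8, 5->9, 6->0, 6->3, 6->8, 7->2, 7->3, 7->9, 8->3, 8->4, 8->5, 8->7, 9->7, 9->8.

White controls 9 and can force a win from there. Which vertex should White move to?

A0 = {2}
A1: add {7} — 7 (White) has 7→2.
A2: add {9} — 9 (White) has 9→7.
A3 = A2; e.g. 0 (White) has no edge into A2. Fixed point.
From 9, successor 7 is in the attractor (rank 1); the other successor 8 is not.

7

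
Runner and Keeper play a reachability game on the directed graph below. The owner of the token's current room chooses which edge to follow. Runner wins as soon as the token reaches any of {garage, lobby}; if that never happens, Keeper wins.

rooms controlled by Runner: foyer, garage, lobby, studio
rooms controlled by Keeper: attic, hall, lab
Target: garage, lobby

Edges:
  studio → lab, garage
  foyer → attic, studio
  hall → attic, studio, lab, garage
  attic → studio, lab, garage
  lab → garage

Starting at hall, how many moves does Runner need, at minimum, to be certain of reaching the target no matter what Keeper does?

3

A0 = {garage, lobby}
A1: add {lab, studio} — studio (Runner) has studio→garage; lab (Keeper): all of {garage} already in.
A2: add {attic, foyer} — foyer (Runner) has foyer→studio; attic (Keeper): all of {studio, lab, garage} already in.
A3: add {hall} — hall (Keeper): all of {attic, studio, lab, garage} already in.
A3 = all vertices. Fixed point.
hall enters the attractor at level 3, so Runner can force the target in 3 moves from there.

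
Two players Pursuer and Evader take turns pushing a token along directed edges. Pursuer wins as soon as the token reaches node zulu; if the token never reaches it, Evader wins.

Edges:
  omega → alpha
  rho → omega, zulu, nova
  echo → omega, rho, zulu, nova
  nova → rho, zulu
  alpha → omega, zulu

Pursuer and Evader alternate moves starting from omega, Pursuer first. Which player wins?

Evader

Track states (vertex, player-to-move).
A0 = {(zulu,Pursuer), (zulu,Evader)}
A1: add {(rho,Pursuer), (echo,Pursuer), (nova,Pursuer), (alpha,Pursuer)}.
A2: add {(omega,Evader), (nova,Evader)}.
A3 = A2; e.g. (omega,Pursuer) stays out. (omega,Pursuer) never enters ⇒ Evader avoids the target.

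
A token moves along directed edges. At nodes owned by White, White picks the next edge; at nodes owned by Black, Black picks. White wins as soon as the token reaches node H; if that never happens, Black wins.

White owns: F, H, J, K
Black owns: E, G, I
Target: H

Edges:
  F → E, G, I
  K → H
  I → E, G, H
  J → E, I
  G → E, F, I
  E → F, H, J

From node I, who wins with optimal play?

Black

A0 = {H}
A1: add {K} — K (White) has K→H.
A2 = A1; e.g. E (Black) can still go to F. Fixed point.
I never enters the attractor, so Black can avoid the target forever.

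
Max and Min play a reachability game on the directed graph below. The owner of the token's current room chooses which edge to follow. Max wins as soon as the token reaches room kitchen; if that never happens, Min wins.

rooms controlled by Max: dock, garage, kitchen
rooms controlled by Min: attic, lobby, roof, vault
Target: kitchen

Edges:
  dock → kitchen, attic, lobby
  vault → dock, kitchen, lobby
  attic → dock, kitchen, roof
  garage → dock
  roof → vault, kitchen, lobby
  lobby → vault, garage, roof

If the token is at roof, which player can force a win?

Min

A0 = {kitchen}
A1: add {dock} — dock (Max) has dock→kitchen.
A2: add {garage} — garage (Max) has garage→dock.
A3 = A2; e.g. vault (Min) can still go to lobby. Fixed point.
roof never enters the attractor, so Min can avoid the target forever.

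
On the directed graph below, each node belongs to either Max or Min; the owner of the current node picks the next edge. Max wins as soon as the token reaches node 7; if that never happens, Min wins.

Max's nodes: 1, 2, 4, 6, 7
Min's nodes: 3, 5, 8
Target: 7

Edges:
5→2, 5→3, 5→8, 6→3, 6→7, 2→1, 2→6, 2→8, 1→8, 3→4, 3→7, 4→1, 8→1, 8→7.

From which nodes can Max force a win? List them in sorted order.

2, 6, 7

A0 = {7}
A1: add {6} — 6 (Max) has 6→7.
A2: add {2} — 2 (Max) has 2→6.
A3 = A2; e.g. 1 (Max) has no edge into A2. Fixed point.
Max's winning region = {2, 6, 7}.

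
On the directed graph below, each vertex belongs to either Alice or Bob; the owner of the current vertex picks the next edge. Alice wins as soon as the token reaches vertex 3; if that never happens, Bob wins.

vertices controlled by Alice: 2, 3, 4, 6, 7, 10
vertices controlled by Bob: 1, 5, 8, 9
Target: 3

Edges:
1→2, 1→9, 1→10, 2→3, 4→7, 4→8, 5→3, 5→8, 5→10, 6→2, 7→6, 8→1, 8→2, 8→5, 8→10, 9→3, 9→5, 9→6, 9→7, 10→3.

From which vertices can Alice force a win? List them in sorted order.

2, 3, 4, 6, 7, 10

A0 = {3}
A1: add {2, 10} — 2 (Alice) has 2→3; 10 (Alice) has 10→3.
A2: add {6} — 6 (Alice) has 6→2.
A3: add {7} — 7 (Alice) has 7→6.
A4: add {4} — 4 (Alice) has 4→7.
A5 = A4; e.g. 1 (Bob) can still go to 9. Fixed point.
Alice's winning region = {2, 3, 4, 6, 7, 10}.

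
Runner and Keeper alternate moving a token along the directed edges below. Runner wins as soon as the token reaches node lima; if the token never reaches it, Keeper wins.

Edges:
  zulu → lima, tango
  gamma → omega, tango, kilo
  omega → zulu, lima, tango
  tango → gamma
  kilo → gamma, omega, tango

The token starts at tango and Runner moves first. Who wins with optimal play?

Keeper

Track states (vertex, player-to-move).
A0 = {(lima,Runner), (lima,Keeper)}
A1: add {(zulu,Runner), (omega,Runner)}.
A2 = A1; e.g. (zulu,Keeper) stays out. (tango,Runner) never enters ⇒ Keeper avoids the target.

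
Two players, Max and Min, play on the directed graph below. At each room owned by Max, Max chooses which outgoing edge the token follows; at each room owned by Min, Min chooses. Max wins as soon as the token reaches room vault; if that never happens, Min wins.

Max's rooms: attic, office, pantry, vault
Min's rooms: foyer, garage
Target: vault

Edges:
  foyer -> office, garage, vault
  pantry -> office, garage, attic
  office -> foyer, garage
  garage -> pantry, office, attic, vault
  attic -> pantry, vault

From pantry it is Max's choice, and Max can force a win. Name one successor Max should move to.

A0 = {vault}
A1: add {attic} — attic (Max) has attic→vault.
A2: add {pantry} — pantry (Max) has pantry→attic.
A3 = A2; e.g. foyer (Min) can still go to office. Fixed point.
From pantry, successor attic is in the attractor (rank 1); the other successors garage, office are not.

attic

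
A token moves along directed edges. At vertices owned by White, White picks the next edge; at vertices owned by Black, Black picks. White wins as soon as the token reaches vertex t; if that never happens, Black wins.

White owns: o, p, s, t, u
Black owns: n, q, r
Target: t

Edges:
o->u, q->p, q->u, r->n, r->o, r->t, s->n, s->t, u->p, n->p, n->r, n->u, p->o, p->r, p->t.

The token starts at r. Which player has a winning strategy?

Black

A0 = {t}
A1: add {p, s} — p (White) has p→t; s (White) has s→t.
A2: add {u} — u (White) has u→p.
A3: add {o, q} — o (White) has o→u; q (Black): all of {p, u} already in.
A4 = A3; e.g. n (Black) can still go to r. Fixed point.
r never enters the attractor, so Black can avoid the target forever.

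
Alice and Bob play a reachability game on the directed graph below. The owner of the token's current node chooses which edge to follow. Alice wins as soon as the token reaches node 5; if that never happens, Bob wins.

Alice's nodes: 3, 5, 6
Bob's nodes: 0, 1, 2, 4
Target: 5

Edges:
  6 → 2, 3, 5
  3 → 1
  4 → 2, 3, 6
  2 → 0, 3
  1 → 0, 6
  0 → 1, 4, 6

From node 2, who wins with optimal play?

Bob

A0 = {5}
A1: add {6} — 6 (Alice) has 6→5.
A2 = A1; e.g. 0 (Bob) can still go to 1. Fixed point.
2 never enters the attractor, so Bob can avoid the target forever.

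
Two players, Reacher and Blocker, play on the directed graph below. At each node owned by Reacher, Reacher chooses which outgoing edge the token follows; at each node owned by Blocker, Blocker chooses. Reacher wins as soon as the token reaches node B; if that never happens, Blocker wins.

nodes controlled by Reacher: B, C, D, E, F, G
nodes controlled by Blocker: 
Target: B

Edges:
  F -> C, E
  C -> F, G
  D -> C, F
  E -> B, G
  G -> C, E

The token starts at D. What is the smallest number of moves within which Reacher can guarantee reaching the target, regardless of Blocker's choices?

A0 = {B}
A1: add {E} — E (Reacher) has E→B.
A2: add {F, G} — F (Reacher) has F→E; G (Reacher) has G→E.
A3: add {C, D} — C (Reacher) has C→F; D (Reacher) has D→F.
A3 = all vertices. Fixed point.
D enters the attractor at level 3, so Reacher can force the target in 3 moves from there.

3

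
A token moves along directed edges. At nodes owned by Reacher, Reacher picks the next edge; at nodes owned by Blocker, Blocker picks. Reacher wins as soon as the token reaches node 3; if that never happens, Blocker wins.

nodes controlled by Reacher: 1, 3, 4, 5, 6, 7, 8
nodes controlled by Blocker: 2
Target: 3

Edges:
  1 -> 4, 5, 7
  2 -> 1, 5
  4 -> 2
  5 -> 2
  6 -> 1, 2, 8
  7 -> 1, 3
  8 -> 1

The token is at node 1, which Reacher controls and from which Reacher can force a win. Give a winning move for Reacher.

A0 = {3}
A1: add {7} — 7 (Reacher) has 7→3.
A2: add {1} — 1 (Reacher) has 1→7.
A3: add {6, 8} — 6 (Reacher) has 6→1; 8 (Reacher) has 8→1.
A4 = A3; e.g. 2 (Blocker) can still go to 5. Fixed point.
From 1, successor 7 is in the attractor (rank 1); the other successors 4, 5 are not.

7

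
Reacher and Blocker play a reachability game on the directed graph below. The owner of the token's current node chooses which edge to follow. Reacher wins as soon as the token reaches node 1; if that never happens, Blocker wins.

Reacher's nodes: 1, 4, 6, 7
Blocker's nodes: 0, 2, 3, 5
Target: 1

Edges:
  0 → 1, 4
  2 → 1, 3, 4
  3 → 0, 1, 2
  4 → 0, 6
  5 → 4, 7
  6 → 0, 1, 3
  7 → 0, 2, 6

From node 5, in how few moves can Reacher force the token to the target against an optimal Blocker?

A0 = {1}
A1: add {6} — 6 (Reacher) has 6→1.
A2: add {4, 7} — 4 (Reacher) has 4→6; 7 (Reacher) has 7→6.
A3: add {0, 5} — 0 (Blocker): all of {1, 4} already in; 5 (Blocker): all of {4, 7} already in.
A4 = A3; e.g. 2 (Blocker) can still go to 3. Fixed point.
5 enters the attractor at level 3, so Reacher can force the target in 3 moves from there.

3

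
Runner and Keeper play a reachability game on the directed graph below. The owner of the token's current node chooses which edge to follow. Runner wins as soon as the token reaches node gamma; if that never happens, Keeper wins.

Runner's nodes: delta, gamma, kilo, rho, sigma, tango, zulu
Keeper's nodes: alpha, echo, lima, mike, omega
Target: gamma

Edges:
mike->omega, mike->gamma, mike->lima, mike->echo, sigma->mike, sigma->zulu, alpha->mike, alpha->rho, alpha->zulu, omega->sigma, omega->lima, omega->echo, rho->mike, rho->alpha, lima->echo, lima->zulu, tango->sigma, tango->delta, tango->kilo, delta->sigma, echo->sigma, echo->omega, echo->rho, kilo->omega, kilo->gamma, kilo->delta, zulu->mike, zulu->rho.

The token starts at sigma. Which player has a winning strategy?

A0 = {gamma}
A1: add {kilo} — kilo (Runner) has kilo→gamma.
A2: add {tango} — tango (Runner) has tango→kilo.
A3 = A2; e.g. mike (Keeper) can still go to omega. Fixed point.
sigma never enters the attractor, so Keeper can avoid the target forever.

Keeper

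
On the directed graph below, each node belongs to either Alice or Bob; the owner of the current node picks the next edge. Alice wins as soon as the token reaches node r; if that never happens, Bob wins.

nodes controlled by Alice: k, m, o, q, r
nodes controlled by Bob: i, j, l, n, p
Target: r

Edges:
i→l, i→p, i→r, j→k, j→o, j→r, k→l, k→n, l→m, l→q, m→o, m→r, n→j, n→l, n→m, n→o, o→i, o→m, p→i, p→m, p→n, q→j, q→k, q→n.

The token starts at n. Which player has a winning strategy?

Bob

A0 = {r}
A1: add {m} — m (Alice) has m→r.
A2: add {o} — o (Alice) has o→m.
A3 = A2; e.g. i (Bob) can still go to l. Fixed point.
n never enters the attractor, so Bob can avoid the target forever.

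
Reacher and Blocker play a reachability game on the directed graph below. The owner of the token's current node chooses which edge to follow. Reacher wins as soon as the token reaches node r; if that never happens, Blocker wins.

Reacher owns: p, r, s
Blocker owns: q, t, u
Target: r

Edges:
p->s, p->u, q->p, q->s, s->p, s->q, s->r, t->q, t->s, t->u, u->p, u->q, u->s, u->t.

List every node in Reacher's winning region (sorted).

A0 = {r}
A1: add {s} — s (Reacher) has s→r.
A2: add {p} — p (Reacher) has p→s.
A3: add {q} — q (Blocker): all of {p, s} already in.
A4 = A3; e.g. t (Blocker) can still go to u. Fixed point.
Reacher's winning region = {p, q, r, s}.

p, q, r, s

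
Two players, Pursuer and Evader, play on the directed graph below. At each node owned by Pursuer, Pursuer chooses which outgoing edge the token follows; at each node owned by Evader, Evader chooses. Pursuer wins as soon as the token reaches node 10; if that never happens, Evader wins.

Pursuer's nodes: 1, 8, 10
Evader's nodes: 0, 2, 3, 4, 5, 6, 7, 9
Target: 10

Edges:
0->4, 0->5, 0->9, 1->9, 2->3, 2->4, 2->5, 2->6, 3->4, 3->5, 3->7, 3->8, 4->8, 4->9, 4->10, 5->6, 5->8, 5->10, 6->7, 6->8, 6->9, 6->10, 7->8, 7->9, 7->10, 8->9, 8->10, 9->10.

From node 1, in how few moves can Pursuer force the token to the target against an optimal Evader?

2

A0 = {10}
A1: add {8, 9} — 8 (Pursuer) has 8→10; 9 (Evader): all of {10} already in.
A2: add {1, 4, 7} — 1 (Pursuer) has 1→9; 4 (Evader): all of {8, 9, 10} already in; 7 (Evader): all of {8, 9, 10} already in.
1 enters the attractor at level 2, so Pursuer can force the target in 2 moves from there.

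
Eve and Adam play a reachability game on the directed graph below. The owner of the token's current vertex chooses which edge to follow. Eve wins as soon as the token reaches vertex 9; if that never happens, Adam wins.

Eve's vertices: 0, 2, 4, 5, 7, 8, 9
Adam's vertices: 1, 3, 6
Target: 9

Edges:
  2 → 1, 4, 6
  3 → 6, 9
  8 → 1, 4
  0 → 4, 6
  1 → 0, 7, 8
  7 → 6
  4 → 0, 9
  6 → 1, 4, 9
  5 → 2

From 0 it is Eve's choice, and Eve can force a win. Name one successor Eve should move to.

4

A0 = {9}
A1: add {4} — 4 (Eve) has 4→9.
A2: add {0, 2, 8} — 0 (Eve) has 0→4; 2 (Eve) has 2→4; 8 (Eve) has 8→4.
A3: add {5} — 5 (Eve) has 5→2.
A4 = A3; e.g. 1 (Adam) can still go to 7. Fixed point.
From 0, successor 4 is in the attractor (rank 1); the other successor 6 is not.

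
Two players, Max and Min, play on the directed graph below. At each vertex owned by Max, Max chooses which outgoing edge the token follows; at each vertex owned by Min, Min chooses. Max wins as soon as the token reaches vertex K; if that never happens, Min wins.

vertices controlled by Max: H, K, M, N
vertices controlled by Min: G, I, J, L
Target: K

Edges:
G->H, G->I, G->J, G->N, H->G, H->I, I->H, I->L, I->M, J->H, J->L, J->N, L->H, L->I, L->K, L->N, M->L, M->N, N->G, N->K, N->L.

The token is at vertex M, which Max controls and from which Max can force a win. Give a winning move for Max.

A0 = {K}
A1: add {N} — N (Max) has N→K.
A2: add {M} — M (Max) has M→N.
A3 = A2; e.g. G (Min) can still go to H. Fixed point.
From M, successor N is in the attractor (rank 1); the other successor L is not.

N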